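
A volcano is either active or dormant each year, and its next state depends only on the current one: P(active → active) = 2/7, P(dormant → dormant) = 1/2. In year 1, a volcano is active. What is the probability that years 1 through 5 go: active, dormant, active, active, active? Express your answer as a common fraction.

Year 1 is given. For each transition, use the conditional probability from the current state:
P(dormant | active) = 5/7; P(active | dormant) = 1/2; P(active | active) = 2/7; P(active | active) = 2/7.
P = 5/7 × 1/2 × 2/7 × 2/7 = 20/686 = 10/343.

10/343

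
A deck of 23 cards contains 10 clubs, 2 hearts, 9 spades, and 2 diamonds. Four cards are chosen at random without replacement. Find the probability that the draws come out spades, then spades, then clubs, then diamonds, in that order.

12/1771

Multiply the probability of each draw given the previous ones:
P = 9/23 × 8/22 × 10/21 × 2/20 = 1440/212520 = 12/1771.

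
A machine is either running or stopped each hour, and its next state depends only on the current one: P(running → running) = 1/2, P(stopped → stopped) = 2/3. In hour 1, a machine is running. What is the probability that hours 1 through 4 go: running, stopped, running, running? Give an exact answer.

Hour 1 is given. For each transition, use the conditional probability from the current state:
P(stopped | running) = 1/2; P(running | stopped) = 1/3; P(running | running) = 1/2.
P = 1/2 × 1/3 × 1/2 = 1/12.

1/12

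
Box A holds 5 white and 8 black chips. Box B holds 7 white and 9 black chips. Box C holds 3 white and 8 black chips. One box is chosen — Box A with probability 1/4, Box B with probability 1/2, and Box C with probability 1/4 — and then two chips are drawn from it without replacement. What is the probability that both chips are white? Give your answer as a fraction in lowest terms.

4571/34320

From Box A: P(both white) = (5/13)(4/12) = 5/39.
From Box B: P(both white) = (7/16)(6/15) = 7/40.
From Box C: P(both white) = (3/11)(2/10) = 3/55.
Total probability = (1/4)(5/39) + (1/2)(7/40) + (1/4)(3/55) = 4571/34320.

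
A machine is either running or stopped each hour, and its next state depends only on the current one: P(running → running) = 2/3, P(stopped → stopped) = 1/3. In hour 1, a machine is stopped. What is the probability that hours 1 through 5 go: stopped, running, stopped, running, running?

8/81

Hour 1 is given. For each transition, use the conditional probability from the current state:
P(running | stopped) = 2/3; P(stopped | running) = 1/3; P(running | stopped) = 2/3; P(running | running) = 2/3.
P = 2/3 × 1/3 × 2/3 × 2/3 = 8/81.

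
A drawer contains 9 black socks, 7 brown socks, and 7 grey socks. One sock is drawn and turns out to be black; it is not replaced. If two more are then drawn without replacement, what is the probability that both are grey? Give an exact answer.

1/11

After the first draw, 7 of the remaining 22 socks are grey.
P = 7/22 × 6/21 = 42/462 = 1/11.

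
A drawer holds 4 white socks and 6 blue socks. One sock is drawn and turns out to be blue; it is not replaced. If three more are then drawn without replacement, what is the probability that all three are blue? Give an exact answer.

5/42

With the first sock removed, 5 blue remain out of 9.
P = 5/9 × 4/8 × 3/7 = 60/504 = 5/42.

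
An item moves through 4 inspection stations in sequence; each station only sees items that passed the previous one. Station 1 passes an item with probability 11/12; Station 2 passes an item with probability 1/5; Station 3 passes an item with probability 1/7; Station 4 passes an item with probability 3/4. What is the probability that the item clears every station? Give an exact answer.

11/560

The events are sequential, so multiply the conditional probabilities:
P = 11/12 × 1/5 × 1/7 × 3/4 = 33/1680 = 11/560.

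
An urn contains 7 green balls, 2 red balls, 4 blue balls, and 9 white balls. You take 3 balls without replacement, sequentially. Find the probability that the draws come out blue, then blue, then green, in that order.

Each draw changes the counts, so multiply the conditional probabilities along the sequence:
P = 4/22 × 3/21 × 7/20 = 84/9240 = 1/110.

1/110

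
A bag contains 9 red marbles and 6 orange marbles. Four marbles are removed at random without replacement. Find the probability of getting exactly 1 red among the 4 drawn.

One ordering (red drawn first) has probability 9/15 × 6/14 × 5/13 × 4/12 = 1080/32760 = 3/91.
There are C(4,1) = 4 such orderings, each equally likely, so P = 4 × 3/91 = 12/91.

12/91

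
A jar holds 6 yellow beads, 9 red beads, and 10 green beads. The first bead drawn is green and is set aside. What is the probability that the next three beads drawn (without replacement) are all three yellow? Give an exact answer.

5/506

With the first bead removed, 6 yellow remain out of 24.
P = 6/24 × 5/23 × 4/22 = 120/12144 = 5/506.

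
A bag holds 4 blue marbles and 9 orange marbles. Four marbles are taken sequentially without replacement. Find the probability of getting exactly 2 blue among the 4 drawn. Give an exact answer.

One ordering (blue drawn first) has probability 4/13 × 3/12 × 9/11 × 8/10 = 864/17160 = 36/715.
There are C(4,2) = 6 such orderings, each equally likely, so P = 6 × 36/715 = 216/715.

216/715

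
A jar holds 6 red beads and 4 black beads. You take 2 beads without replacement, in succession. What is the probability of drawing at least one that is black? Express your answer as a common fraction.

P(no black) = 6/10 × 5/9 = 30/90 = 1/3.
P(at least one) = 1 − 1/3 = 2/3.

2/3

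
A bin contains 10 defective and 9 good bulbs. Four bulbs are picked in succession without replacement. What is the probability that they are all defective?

35/646

P(all defective) = 10/19 × 9/18 × 8/17 × 7/16 = 5040/93024 = 35/646.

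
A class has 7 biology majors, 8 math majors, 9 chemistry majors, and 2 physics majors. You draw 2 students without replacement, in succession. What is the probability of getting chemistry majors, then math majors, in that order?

Multiply the probability of each draw given the previous ones:
P = 9/26 × 8/25 = 72/650 = 36/325.

36/325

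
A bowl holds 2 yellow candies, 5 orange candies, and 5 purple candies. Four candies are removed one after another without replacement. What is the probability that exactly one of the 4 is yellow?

16/33

One ordering (yellow drawn first) has probability 2/12 × 10/11 × 9/10 × 8/9 = 1440/11880 = 4/33.
There are C(4,1) = 4 such orderings, each equally likely, so P = 4 × 4/33 = 16/33.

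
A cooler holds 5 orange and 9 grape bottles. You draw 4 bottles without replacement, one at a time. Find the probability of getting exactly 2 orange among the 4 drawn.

360/1001

One ordering (orange drawn first) has probability 5/14 × 4/13 × 9/12 × 8/11 = 1440/24024 = 60/1001.
There are C(4,2) = 6 such orderings, each equally likely, so P = 6 × 60/1001 = 360/1001.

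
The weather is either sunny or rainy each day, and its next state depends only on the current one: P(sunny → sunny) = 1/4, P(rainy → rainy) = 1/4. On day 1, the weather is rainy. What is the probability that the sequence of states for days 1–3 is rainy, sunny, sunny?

3/16

Day 1 is given. For each transition, use the conditional probability from the current state:
P(sunny | rainy) = 3/4; P(sunny | sunny) = 1/4.
P = 3/4 × 1/4 = 3/16.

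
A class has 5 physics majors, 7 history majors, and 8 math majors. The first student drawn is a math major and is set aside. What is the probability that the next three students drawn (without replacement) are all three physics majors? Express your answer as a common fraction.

10/969

After the first draw, 5 of the remaining 19 students are physics majors.
P = 5/19 × 4/18 × 3/17 = 60/5814 = 10/969.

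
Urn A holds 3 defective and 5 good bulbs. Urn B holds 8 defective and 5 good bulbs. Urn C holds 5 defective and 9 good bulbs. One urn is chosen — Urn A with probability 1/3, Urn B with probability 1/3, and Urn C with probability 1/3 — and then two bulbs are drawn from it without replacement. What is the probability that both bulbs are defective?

629/3276

From Urn A: P(both defective) = (3/8)(2/7) = 3/28.
From Urn B: P(both defective) = (8/13)(7/12) = 14/39.
From Urn C: P(both defective) = (5/14)(4/13) = 10/91.
Total probability = (1/3)(3/28) + (1/3)(14/39) + (1/3)(10/91) = 629/3276.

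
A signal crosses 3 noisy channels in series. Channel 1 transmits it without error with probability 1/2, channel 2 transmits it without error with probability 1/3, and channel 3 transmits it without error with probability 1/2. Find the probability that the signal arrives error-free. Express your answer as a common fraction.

1/12

The events are sequential, so multiply the conditional probabilities:
P = 1/2 × 1/3 × 1/2 = 1/12.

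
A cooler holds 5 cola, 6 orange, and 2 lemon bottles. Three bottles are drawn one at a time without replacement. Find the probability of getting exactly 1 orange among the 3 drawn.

63/143

One ordering (orange drawn first) has probability 6/13 × 7/12 × 6/11 = 252/1716 = 21/143.
There are C(3,1) = 3 such orderings, each equally likely, so P = 3 × 21/143 = 63/143.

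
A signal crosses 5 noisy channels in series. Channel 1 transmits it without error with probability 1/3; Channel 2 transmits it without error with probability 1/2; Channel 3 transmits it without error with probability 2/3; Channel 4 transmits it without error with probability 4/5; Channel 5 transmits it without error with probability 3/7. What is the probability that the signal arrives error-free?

Each stage is reached only if all earlier stages succeed, so
P = 1/3 × 1/2 × 2/3 × 4/5 × 3/7 = 24/630 = 4/105.

4/105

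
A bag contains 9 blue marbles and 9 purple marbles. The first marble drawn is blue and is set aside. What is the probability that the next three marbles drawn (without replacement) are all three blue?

With the first marble removed, 8 blue remain out of 17.
P = 8/17 × 7/16 × 6/15 = 336/4080 = 7/85.

7/85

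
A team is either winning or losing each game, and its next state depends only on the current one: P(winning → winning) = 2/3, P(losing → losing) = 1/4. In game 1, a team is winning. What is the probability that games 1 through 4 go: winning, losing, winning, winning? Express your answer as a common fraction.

Game 1 is given. For each transition, use the conditional probability from the current state:
P(losing | winning) = 1/3; P(winning | losing) = 3/4; P(winning | winning) = 2/3.
P = 1/3 × 3/4 × 2/3 = 6/36 = 1/6.

1/6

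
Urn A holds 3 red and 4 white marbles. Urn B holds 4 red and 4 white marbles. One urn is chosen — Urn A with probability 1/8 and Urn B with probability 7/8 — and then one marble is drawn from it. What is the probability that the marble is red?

From Urn A: P(red) = 3/7.
From Urn B: P(red) = 4/8.
Total probability = (1/8)(3/7) + (7/8)(4/8) = 55/112.

55/112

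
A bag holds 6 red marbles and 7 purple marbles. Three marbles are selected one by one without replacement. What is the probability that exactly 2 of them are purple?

One ordering (purple drawn first) has probability 7/13 × 6/12 × 6/11 = 252/1716 = 21/143.
There are C(3,2) = 3 such orderings, each equally likely, so P = 3 × 21/143 = 63/143.

63/143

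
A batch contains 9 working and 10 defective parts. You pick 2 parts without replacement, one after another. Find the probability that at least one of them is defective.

15/19

P(no defective) = 9/19 × 8/18 = 72/342 = 4/19.
P(at least one) = 1 − 4/19 = 15/19.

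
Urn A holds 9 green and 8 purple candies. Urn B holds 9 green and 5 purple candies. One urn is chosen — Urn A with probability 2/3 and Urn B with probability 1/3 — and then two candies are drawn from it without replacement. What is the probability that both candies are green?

477/1547

From Urn A: P(both green) = (9/17)(8/16) = 9/34.
From Urn B: P(both green) = (9/14)(8/13) = 36/91.
Total probability = (2/3)(9/34) + (1/3)(36/91) = 477/1547.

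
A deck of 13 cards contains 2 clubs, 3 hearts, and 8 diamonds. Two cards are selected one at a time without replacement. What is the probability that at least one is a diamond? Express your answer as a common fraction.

34/39

P(no diamonds) = 5/13 × 4/12 = 20/156 = 5/39.
P(at least one) = 1 − 5/39 = 34/39.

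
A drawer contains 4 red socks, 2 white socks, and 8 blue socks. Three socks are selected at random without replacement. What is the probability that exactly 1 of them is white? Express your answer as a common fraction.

33/91

One ordering (white drawn first) has probability 2/14 × 12/13 × 11/12 = 264/2184 = 11/91.
There are C(3,1) = 3 such orderings, each equally likely, so P = 3 × 11/91 = 33/91.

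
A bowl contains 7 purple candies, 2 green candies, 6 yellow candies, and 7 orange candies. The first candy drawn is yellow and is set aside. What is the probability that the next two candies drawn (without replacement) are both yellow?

1/21

With the first candy removed, 5 yellow remain out of 21.
P = 5/21 × 4/20 = 20/420 = 1/21.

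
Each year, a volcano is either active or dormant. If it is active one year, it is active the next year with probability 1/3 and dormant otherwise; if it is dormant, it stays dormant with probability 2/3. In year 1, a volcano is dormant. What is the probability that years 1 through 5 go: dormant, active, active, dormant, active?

Year 1 is given. For each transition, use the conditional probability from the current state:
P(active | dormant) = 1/3; P(active | active) = 1/3; P(dormant | active) = 2/3; P(active | dormant) = 1/3.
P = 1/3 × 1/3 × 2/3 × 1/3 = 2/81.

2/81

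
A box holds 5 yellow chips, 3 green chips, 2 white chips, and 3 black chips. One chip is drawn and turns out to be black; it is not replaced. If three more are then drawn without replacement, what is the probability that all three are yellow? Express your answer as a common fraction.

After the first draw, 5 of the remaining 12 chips are yellow.
P = 5/12 × 4/11 × 3/10 = 60/1320 = 1/22.

1/22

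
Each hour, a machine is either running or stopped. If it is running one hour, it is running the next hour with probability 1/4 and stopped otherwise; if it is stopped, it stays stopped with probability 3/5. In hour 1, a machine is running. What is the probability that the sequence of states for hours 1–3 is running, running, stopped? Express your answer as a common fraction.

Hour 1 is given. For each transition, use the conditional probability from the current state:
P(running | running) = 1/4; P(stopped | running) = 3/4.
P = 1/4 × 3/4 = 3/16.

3/16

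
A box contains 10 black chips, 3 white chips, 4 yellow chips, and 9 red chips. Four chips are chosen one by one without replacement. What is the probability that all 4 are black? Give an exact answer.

P(all black) = 10/26 × 9/25 × 8/24 × 7/23 = 5040/358800 = 21/1495.

21/1495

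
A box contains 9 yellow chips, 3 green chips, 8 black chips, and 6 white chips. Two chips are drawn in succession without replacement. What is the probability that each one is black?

P = 8/26 × 7/25 = 56/650 = 28/325.

28/325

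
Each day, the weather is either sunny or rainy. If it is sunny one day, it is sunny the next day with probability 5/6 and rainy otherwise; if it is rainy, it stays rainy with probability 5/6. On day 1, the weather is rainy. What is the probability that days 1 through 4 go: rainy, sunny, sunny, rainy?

5/216

Day 1 is given. For each transition, use the conditional probability from the current state:
P(sunny | rainy) = 1/6; P(sunny | sunny) = 5/6; P(rainy | sunny) = 1/6.
P = 1/6 × 5/6 × 1/6 = 5/216.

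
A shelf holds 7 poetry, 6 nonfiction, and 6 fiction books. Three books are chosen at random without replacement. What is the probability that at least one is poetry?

P(no poetry) = 12/19 × 11/18 × 10/17 = 1320/5814 = 220/969.
P(at least one) = 1 − 220/969 = 749/969.

749/969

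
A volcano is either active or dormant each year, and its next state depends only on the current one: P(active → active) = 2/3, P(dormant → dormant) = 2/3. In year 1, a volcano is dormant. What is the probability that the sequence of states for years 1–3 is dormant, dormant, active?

2/9

Year 1 is given. For each transition, use the conditional probability from the current state:
P(dormant | dormant) = 2/3; P(active | dormant) = 1/3.
P = 2/3 × 1/3 = 2/9.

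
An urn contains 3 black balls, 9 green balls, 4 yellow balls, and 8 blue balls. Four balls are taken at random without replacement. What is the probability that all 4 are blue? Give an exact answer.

5/759

P(every draw is blue) = 8/24 × 7/23 × 6/22 × 5/21 = 1680/255024 = 5/759.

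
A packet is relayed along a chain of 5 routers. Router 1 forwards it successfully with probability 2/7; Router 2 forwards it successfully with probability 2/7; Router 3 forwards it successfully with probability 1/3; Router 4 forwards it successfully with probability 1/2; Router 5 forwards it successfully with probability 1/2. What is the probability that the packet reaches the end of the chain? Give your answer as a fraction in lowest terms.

1/147

Each stage is reached only if all earlier stages succeed, so
P = 2/7 × 2/7 × 1/3 × 1/2 × 1/2 = 4/588 = 1/147.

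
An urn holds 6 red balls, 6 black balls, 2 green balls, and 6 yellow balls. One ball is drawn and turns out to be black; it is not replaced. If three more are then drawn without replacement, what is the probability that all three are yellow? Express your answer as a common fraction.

With the first ball removed, 6 yellow remain out of 19.
P = 6/19 × 5/18 × 4/17 = 120/5814 = 20/969.

20/969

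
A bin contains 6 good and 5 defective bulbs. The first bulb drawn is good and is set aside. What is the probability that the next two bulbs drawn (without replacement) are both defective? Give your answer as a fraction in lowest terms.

2/9

With the first bulb removed, 5 defective remain out of 10.
P = 5/10 × 4/9 = 20/90 = 2/9.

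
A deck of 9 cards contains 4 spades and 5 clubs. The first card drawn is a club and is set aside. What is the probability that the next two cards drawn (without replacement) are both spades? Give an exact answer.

After the first draw, 4 of the remaining 8 cards are spades.
P = 4/8 × 3/7 = 12/56 = 3/14.

3/14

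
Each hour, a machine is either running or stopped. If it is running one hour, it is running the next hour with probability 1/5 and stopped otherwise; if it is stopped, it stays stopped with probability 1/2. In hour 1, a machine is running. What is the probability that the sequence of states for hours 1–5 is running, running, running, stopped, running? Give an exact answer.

Hour 1 is given. For each transition, use the conditional probability from the current state:
P(running | running) = 1/5; P(running | running) = 1/5; P(stopped | running) = 4/5; P(running | stopped) = 1/2.
P = 1/5 × 1/5 × 4/5 × 1/2 = 4/250 = 2/125.

2/125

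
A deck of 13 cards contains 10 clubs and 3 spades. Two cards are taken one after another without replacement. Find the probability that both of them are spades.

1/26

P(every draw is a spade) = 3/13 × 2/12 = 6/156 = 1/26.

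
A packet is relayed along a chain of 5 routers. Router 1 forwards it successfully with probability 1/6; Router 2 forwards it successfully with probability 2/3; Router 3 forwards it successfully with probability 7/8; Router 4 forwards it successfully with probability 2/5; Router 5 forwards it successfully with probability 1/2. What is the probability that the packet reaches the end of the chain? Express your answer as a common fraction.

7/360

The events are sequential, so multiply the conditional probabilities:
P = 1/6 × 2/3 × 7/8 × 2/5 × 1/2 = 28/1440 = 7/360.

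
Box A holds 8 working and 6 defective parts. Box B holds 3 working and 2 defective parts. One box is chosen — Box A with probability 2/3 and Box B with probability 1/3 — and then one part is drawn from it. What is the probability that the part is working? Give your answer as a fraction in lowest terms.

From Box A: P(working) = 8/14.
From Box B: P(working) = 3/5.
Total probability = (2/3)(8/14) + (1/3)(3/5) = 61/105.

61/105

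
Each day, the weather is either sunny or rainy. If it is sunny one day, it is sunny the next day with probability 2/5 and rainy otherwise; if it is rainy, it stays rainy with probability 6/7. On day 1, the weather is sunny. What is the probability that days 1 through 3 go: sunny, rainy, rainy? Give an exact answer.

Day 1 is given. For each transition, use the conditional probability from the current state:
P(rainy | sunny) = 3/5; P(rainy | rainy) = 6/7.
P = 3/5 × 6/7 = 18/35.

18/35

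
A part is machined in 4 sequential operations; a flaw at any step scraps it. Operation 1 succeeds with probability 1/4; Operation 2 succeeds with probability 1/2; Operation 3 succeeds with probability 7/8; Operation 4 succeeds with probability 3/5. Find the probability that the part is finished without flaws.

Multiplying along the chain,
P = 1/4 × 1/2 × 7/8 × 3/5 = 21/320.

21/320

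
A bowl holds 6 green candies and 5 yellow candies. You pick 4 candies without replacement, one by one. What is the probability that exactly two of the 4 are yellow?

5/11

One ordering (yellow drawn first) has probability 5/11 × 4/10 × 6/9 × 5/8 = 600/7920 = 5/66.
There are C(4,2) = 6 such orderings, each equally likely, so P = 6 × 5/66 = 5/11.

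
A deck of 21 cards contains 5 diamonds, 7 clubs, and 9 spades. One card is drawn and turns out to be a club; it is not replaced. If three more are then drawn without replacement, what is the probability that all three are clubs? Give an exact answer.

1/57

With the first card removed, 6 clubs remain out of 20.
P = 6/20 × 5/19 × 4/18 = 120/6840 = 1/57.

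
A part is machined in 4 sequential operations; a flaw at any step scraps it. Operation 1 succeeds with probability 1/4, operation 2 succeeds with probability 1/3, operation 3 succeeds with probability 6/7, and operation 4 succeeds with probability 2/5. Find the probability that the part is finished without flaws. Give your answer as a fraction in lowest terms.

1/35

The events are sequential, so multiply the conditional probabilities:
P = 1/4 × 1/3 × 6/7 × 2/5 = 12/420 = 1/35.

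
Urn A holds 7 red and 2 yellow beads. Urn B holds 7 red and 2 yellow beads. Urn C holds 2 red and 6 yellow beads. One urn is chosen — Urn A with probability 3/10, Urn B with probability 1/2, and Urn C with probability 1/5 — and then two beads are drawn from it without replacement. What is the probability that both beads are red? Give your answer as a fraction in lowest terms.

199/420

From Urn A: P(both red) = (7/9)(6/8) = 7/12.
From Urn B: P(both red) = (7/9)(6/8) = 7/12.
From Urn C: P(both red) = (2/8)(1/7) = 1/28.
Total probability = (3/10)(7/12) + (1/2)(7/12) + (1/5)(1/28) = 199/420.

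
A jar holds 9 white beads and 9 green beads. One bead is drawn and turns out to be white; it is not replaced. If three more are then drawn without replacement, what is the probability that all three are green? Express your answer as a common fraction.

After the first draw, 9 of the remaining 17 beads are green.
P = 9/17 × 8/16 × 7/15 = 504/4080 = 21/170.

21/170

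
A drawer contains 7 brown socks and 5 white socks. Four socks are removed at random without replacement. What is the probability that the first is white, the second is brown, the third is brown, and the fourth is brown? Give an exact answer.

35/396

Chain rule:
P = 5/12 × 7/11 × 6/10 × 5/9 = 1050/11880 = 35/396.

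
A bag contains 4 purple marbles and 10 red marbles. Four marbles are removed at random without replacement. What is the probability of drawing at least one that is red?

1000/1001

P(no red) = 4/14 × 3/13 × 2/12 × 1/11 = 24/24024 = 1/1001.
P(at least one) = 1 − 1/1001 = 1000/1001.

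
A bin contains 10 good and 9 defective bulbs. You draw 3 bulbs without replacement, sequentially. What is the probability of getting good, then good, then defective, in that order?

45/323

Multiply the probability of each draw given the previous ones:
P = 10/19 × 9/18 × 9/17 = 810/5814 = 45/323.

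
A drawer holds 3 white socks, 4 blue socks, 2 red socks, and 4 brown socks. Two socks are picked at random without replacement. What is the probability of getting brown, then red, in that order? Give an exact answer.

2/39

Multiply the probability of each draw given the previous ones:
P = 4/13 × 2/12 = 8/156 = 2/39.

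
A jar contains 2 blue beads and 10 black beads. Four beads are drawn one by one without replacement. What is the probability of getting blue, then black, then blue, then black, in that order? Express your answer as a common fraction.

Multiply the probability of each draw given the previous ones:
P = 2/12 × 10/11 × 1/10 × 9/9 = 180/11880 = 1/66.

1/66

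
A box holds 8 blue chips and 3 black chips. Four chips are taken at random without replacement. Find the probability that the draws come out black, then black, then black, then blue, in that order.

Each draw changes the counts, so multiply the conditional probabilities along the sequence:
P = 3/11 × 2/10 × 1/9 × 8/8 = 48/7920 = 1/165.

1/165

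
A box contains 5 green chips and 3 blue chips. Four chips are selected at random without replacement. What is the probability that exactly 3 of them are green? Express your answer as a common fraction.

3/7

One ordering (green drawn first) has probability 5/8 × 4/7 × 3/6 × 3/5 = 180/1680 = 3/28.
There are C(4,3) = 4 such orderings, each equally likely, so P = 4 × 3/28 = 3/7.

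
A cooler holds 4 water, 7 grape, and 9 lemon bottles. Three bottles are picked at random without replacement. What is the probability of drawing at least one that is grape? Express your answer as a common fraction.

P(no grape) = 13/20 × 12/19 × 11/18 = 1716/6840 = 143/570.
P(at least one) = 1 − 143/570 = 427/570.

427/570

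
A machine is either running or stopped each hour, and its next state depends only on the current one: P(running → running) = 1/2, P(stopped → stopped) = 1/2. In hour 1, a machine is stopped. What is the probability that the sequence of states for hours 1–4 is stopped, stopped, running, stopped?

1/8

Hour 1 is given. For each transition, use the conditional probability from the current state:
P(stopped | stopped) = 1/2; P(running | stopped) = 1/2; P(stopped | running) = 1/2.
P = 1/2 × 1/2 × 1/2 = 1/8.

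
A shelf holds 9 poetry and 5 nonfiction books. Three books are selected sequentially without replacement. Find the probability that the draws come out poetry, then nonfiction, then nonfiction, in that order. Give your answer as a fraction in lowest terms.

15/182

Each draw changes the counts, so multiply the conditional probabilities along the sequence:
P = 9/14 × 5/13 × 4/12 = 180/2184 = 15/182.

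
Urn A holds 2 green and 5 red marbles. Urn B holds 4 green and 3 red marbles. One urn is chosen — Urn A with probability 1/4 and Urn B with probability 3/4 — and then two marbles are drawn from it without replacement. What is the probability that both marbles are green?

From Urn A: P(both green) = (2/7)(1/6) = 1/21.
From Urn B: P(both green) = (4/7)(3/6) = 2/7.
Total probability = (1/4)(1/21) + (3/4)(2/7) = 19/84.

19/84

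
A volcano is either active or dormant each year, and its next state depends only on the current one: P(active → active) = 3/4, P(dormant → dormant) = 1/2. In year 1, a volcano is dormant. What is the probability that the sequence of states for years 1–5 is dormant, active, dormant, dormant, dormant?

Year 1 is given. For each transition, use the conditional probability from the current state:
P(active | dormant) = 1/2; P(dormant | active) = 1/4; P(dormant | dormant) = 1/2; P(dormant | dormant) = 1/2.
P = 1/2 × 1/4 × 1/2 × 1/2 = 1/32.

1/32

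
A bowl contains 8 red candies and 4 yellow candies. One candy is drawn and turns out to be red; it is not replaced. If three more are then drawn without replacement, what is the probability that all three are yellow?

With the first candy removed, 4 yellow remain out of 11.
P = 4/11 × 3/10 × 2/9 = 24/990 = 4/165.

4/165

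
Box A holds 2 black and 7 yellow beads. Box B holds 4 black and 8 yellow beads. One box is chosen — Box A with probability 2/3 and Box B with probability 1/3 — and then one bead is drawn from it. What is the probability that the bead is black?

7/27

From Box A: P(black) = 2/9.
From Box B: P(black) = 4/12.
Total probability = (2/3)(2/9) + (1/3)(4/12) = 7/27.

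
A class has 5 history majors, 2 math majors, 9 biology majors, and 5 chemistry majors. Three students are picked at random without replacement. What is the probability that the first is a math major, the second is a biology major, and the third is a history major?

Chain rule:
P = 2/21 × 9/20 × 5/19 = 90/7980 = 3/266.

3/266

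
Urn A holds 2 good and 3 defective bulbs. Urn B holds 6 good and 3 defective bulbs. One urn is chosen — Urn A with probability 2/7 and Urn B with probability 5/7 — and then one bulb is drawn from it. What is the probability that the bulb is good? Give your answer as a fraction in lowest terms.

62/105

From Urn A: P(good) = 2/5.
From Urn B: P(good) = 6/9.
Total probability = (2/7)(2/5) + (5/7)(6/9) = 62/105.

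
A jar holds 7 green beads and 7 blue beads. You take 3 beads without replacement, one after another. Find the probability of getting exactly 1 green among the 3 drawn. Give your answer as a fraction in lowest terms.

One ordering (green drawn first) has probability 7/14 × 7/13 × 6/12 = 294/2184 = 7/52.
There are C(3,1) = 3 such orderings, each equally likely, so P = 3 × 7/52 = 21/52.

21/52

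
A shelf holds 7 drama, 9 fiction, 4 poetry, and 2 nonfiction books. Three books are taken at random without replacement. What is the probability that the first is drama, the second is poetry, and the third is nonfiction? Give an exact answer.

1/165

Multiply the probability of each draw given the previous ones:
P = 7/22 × 4/21 × 2/20 = 56/9240 = 1/165.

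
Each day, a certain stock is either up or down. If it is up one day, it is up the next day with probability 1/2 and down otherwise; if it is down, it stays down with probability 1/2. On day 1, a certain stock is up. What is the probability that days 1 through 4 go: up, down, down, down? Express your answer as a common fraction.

1/8

Day 1 is given. For each transition, use the conditional probability from the current state:
P(down | up) = 1/2; P(down | down) = 1/2; P(down | down) = 1/2.
P = 1/2 × 1/2 × 1/2 = 1/8.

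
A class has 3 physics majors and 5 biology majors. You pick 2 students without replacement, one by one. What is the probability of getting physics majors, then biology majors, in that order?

Chain rule:
P = 3/8 × 5/7 = 15/56.

15/56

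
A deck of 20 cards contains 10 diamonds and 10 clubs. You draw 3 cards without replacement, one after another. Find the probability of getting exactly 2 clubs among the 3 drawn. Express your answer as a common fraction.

15/38

One ordering (clubs drawn first) has probability 10/20 × 9/19 × 10/18 = 900/6840 = 5/38.
There are C(3,2) = 3 such orderings, each equally likely, so P = 3 × 5/38 = 15/38.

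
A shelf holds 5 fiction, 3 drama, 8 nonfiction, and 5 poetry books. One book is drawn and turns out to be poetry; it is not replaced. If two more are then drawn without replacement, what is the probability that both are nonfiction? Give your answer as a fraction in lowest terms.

After the first draw, 8 of the remaining 20 books are nonfiction.
P = 8/20 × 7/19 = 56/380 = 14/95.

14/95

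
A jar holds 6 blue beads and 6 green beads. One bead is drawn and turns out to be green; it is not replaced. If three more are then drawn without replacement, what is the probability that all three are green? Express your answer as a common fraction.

2/33

With the first bead removed, 5 green remain out of 11.
P = 5/11 × 4/10 × 3/9 = 60/990 = 2/33.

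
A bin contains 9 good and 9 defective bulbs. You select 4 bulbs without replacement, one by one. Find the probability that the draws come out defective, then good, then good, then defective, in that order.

Each draw changes the counts, so multiply the conditional probabilities along the sequence:
P = 9/18 × 9/17 × 8/16 × 8/15 = 5184/73440 = 6/85.

6/85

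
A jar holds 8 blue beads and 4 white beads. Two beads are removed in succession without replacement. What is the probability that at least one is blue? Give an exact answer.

10/11

P(no blue) = 4/12 × 3/11 = 12/132 = 1/11.
P(at least one) = 1 − 1/11 = 10/11.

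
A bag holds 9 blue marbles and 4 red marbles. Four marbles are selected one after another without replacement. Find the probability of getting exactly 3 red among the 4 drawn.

36/715

One ordering (red drawn first) has probability 4/13 × 3/12 × 2/11 × 9/10 = 216/17160 = 9/715.
There are C(4,3) = 4 such orderings, each equally likely, so P = 4 × 9/715 = 36/715.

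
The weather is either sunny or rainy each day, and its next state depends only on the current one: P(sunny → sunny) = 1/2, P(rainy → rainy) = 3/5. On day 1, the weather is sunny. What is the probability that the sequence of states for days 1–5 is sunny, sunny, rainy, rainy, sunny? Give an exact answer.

Day 1 is given. For each transition, use the conditional probability from the current state:
P(sunny | sunny) = 1/2; P(rainy | sunny) = 1/2; P(rainy | rainy) = 3/5; P(sunny | rainy) = 2/5.
P = 1/2 × 1/2 × 3/5 × 2/5 = 6/100 = 3/50.

3/50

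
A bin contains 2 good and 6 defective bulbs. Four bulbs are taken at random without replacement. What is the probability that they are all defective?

3/14

P = 6/8 × 5/7 × 4/6 × 3/5 = 360/1680 = 3/14.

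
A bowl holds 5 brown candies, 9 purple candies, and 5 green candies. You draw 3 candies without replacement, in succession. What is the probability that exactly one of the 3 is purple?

One ordering (purple drawn first) has probability 9/19 × 10/18 × 9/17 = 810/5814 = 45/323.
There are C(3,1) = 3 such orderings, each equally likely, so P = 3 × 45/323 = 135/323.

135/323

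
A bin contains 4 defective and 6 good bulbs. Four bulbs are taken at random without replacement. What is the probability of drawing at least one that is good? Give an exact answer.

P(no good) = 4/10 × 3/9 × 2/8 × 1/7 = 24/5040 = 1/210.
P(at least one) = 1 − 1/210 = 209/210.

209/210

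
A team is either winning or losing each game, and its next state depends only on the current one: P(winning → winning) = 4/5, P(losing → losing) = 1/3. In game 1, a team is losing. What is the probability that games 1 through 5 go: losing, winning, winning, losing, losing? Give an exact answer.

Game 1 is given. For each transition, use the conditional probability from the current state:
P(winning | losing) = 2/3; P(winning | winning) = 4/5; P(losing | winning) = 1/5; P(losing | losing) = 1/3.
P = 2/3 × 4/5 × 1/5 × 1/3 = 8/225.

8/225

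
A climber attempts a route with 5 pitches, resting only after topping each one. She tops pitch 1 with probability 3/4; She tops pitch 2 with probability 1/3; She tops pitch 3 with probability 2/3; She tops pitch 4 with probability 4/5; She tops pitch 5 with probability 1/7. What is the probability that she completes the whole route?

Each stage is reached only if all earlier stages succeed, so
P = 3/4 × 1/3 × 2/3 × 4/5 × 1/7 = 24/1260 = 2/105.

2/105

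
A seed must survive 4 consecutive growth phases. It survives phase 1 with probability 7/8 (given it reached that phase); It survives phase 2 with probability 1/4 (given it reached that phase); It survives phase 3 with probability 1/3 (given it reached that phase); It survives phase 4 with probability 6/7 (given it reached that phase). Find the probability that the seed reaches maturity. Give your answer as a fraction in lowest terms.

1/16

Multiplying along the chain,
P = 7/8 × 1/4 × 1/3 × 6/7 = 42/672 = 1/16.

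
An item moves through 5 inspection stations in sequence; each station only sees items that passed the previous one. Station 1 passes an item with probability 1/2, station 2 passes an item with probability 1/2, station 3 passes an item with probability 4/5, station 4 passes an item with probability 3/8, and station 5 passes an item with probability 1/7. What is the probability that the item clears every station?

3/280

Each stage is reached only if all earlier stages succeed, so
P = 1/2 × 1/2 × 4/5 × 3/8 × 1/7 = 12/1120 = 3/280.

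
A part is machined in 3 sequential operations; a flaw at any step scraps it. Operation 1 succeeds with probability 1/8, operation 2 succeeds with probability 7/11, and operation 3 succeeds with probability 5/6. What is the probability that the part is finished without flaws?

Multiplying along the chain,
P = 1/8 × 7/11 × 5/6 = 35/528.

35/528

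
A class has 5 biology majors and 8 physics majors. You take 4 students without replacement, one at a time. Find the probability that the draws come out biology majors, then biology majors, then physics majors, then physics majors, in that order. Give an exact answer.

Chain rule:
P = 5/13 × 4/12 × 8/11 × 7/10 = 1120/17160 = 28/429.

28/429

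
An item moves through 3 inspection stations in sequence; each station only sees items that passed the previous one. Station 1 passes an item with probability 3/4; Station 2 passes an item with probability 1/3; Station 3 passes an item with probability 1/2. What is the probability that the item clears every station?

Each stage is reached only if all earlier stages succeed, so
P = 3/4 × 1/3 × 1/2 = 3/24 = 1/8.

1/8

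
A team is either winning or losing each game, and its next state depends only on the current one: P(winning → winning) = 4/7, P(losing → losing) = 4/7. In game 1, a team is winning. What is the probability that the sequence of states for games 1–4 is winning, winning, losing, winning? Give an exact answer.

Game 1 is given. For each transition, use the conditional probability from the current state:
P(winning | winning) = 4/7; P(losing | winning) = 3/7; P(winning | losing) = 3/7.
P = 4/7 × 3/7 × 3/7 = 36/343.

36/343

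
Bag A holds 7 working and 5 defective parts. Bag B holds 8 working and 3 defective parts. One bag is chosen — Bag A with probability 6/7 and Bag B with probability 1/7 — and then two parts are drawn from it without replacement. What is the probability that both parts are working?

19/55

From Bag A: P(both working) = (7/12)(6/11) = 7/22.
From Bag B: P(both working) = (8/11)(7/10) = 28/55.
Total probability = (6/7)(7/22) + (1/7)(28/55) = 19/55.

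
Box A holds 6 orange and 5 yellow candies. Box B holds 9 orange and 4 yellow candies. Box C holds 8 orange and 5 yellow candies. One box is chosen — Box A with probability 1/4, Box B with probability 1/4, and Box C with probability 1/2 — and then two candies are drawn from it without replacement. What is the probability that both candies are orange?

From Box A: P(both orange) = (6/11)(5/10) = 3/11.
From Box B: P(both orange) = (9/13)(8/12) = 6/13.
From Box C: P(both orange) = (8/13)(7/12) = 14/39.
Total probability = (1/4)(3/11) + (1/4)(6/13) + (1/2)(14/39) = 623/1716.

623/1716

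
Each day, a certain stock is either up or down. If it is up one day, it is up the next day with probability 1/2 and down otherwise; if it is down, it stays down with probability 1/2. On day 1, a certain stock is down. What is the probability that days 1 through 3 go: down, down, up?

1/4

Day 1 is given. For each transition, use the conditional probability from the current state:
P(down | down) = 1/2; P(up | down) = 1/2.
P = 1/2 × 1/2 = 1/4.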